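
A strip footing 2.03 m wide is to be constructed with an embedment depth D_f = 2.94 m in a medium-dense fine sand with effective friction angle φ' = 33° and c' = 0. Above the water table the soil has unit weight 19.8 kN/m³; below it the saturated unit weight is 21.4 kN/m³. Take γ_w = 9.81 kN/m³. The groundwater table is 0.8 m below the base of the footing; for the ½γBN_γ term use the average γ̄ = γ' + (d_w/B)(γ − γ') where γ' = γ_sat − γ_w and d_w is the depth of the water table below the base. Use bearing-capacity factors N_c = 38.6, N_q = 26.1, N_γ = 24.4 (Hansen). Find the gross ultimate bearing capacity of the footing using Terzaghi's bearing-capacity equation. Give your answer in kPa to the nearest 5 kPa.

q_ult ≈ 1885 kPa

Effective surcharge at the founding depth q = γ·D_f = 19.8 × 2.94 = 58.212 kPa.
With d_w = 0.8 m < B, γ̄ = 11.59 + (0.8/2.03) × (19.8 − 11.59) = 14.825 kN/m³.
q_ult = q·N_q + 0.5·γ·B·N_γ
     = 58.212 × 26.1 + 0.5 × 14.825 × 2.03 × 24.4
     = 1519.3 + 367.17 = 1886.5 kPa.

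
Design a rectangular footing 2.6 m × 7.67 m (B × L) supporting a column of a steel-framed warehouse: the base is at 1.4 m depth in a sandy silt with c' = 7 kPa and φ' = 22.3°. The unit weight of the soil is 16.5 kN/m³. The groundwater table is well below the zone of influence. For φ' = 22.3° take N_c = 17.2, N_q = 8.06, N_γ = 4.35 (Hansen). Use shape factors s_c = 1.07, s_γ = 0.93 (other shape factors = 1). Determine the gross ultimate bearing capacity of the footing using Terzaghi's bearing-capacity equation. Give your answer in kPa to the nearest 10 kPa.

Overburden at base level: q = 16.5 × 1.4 = 23.1 kPa.
Cohesion term c·N_c·s_c = 7 × 17.2 × 1.07 = 128.83 kPa; surcharge term q·N_q = 23.1 × 8.06 = 186.19 kPa; self-weight term 0.5·γ·B·N_γ·s_γ = 0.5 × 16.5 × 2.6 × 4.35 × 0.93 = 86.776 kPa.
q_ult = 128.83 + 186.19 + 86.776 = 401.79 kPa.

q_ult ≈ 400 kPa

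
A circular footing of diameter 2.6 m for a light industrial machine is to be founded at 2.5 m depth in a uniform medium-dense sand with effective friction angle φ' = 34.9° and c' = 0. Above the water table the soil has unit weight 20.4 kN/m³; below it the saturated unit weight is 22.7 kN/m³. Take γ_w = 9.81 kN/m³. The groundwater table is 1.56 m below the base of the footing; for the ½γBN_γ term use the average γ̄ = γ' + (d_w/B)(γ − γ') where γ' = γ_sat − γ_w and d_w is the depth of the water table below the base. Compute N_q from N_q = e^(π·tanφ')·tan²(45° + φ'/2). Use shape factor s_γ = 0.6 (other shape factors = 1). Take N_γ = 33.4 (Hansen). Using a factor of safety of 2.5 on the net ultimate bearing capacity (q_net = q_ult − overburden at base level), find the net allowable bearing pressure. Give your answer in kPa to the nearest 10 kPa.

q_all(net) ≈ 830 kPa

N_q = e^(π·tan34.9°)·tan²(62.45°) = 32.89.
Overburden at base level: q = 20.4 × 2.5 = 51 kPa.
The water table is 1.56 m below the base (< B = 2.6 m), so the ½γBN_γ term uses γ̄ = γ' + (d_w/B)(γ − γ') = 12.89 + (1.56/2.6)(20.4 − 12.89) = 17.396 kN/m³.
Surcharge term q·N_q = 51 × 32.885 = 1677.1 kPa; self-weight term 0.5·γ·B·N_γ·s_γ = 0.5 × 17.396 × 2.6 × 33.4 × 0.6 = 453.2 kPa.
q_ult = 1677.1 + 453.2 = 2130.3 kPa.
q_net = 2130.3 − 51 = 2079.3 kPa.
q_all(net) = 2079.3 / 2.5 = 831.74 kPa.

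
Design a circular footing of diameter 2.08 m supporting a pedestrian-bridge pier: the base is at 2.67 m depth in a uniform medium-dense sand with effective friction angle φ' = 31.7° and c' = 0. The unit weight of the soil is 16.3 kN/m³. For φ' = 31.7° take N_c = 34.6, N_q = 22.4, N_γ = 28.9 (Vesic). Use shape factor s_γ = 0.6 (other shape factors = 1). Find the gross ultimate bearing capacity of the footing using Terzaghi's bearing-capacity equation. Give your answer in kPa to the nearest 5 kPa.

Overburden at base level: q = 16.3 × 2.67 = 43.521 kPa.
Surcharge term q·N_q = 43.521 × 22.4 = 974.87 kPa; self-weight term 0.5·γ·B·N_γ·s_γ = 0.5 × 16.3 × 2.08 × 28.9 × 0.6 = 293.95 kPa.
q_ult = 974.87 + 293.95 = 1268.8 kPa.

q_ult ≈ 1270 kPa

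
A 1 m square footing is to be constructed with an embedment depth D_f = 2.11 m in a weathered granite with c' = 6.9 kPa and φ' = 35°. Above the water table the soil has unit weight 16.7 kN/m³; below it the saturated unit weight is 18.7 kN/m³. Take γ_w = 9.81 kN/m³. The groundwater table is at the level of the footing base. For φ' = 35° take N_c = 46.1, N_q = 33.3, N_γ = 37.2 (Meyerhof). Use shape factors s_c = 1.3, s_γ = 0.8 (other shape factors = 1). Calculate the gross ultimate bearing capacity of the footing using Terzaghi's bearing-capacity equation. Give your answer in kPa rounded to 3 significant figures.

q_ult ≈ 1720 kPa

q = γ·D_f = 16.7 × 2.11 = 35.237 kPa.
For the ½γBN_γ term take γ' = 18.7 − 9.81 = 8.89 kN/m³ (soil below base is submerged).
c·N_c·s_c = 6.9 × 46.1 × 1.3 = 413.52 kPa
q·N_q = 35.237 × 33.3 = 1173.4 kPa
0.5·γ·B·N_γ·s_γ = 0.5 × 8.89 × 1 × 37.2 × 0.8 = 132.28 kPa
q_ult = 413.52 + 1173.4 + 132.28 = 1719.2 kPa.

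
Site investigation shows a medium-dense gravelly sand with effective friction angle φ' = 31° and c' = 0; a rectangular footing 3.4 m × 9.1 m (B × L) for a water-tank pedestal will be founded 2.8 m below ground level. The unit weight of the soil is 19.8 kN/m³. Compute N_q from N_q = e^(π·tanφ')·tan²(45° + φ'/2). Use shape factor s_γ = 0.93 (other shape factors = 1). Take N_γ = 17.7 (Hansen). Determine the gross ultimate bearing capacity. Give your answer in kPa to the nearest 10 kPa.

tan31° = 0.6009, so N_q = e^(π×0.6009)·tan²(60.5°) = 6.604 × 3.124 = 20.63.
Overburden at base level: q = 19.8 × 2.8 = 55.44 kPa.
Surcharge term q·N_q = 55.44 × 20.631 = 1143.8 kPa; self-weight term 0.5·γ·B·N_γ·s_γ = 0.5 × 19.8 × 3.4 × 17.7 × 0.93 = 554.08 kPa.
q_ult = 1143.8 + 554.08 = 1697.8 kPa.

q_ult ≈ 1700 kPa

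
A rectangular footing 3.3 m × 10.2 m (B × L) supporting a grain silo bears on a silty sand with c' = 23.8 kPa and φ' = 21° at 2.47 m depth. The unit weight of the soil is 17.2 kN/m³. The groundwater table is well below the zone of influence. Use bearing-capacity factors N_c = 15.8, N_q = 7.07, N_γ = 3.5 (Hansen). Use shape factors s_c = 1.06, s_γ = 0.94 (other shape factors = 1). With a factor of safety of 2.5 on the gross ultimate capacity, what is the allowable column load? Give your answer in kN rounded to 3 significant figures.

q = γ·D_f = 17.2 × 2.47 = 42.484 kPa.
c·N_c·s_c = 23.8 × 15.8 × 1.06 = 398.6 kPa
q·N_q = 42.484 × 7.07 = 300.36 kPa
0.5·γ·B·N_γ·s_γ = 0.5 × 17.2 × 3.3 × 3.5 × 0.94 = 93.37 kPa
q_ult = 398.6 + 300.36 + 93.37 = 792.33 kPa.
Gross allowable pressure q_all = 792.33 / 2.5 = 316.93 kPa.
Footing area = 33.66 m², so allowable column load = 316.93 × 33.66 = 10668 kN.

P_all ≈ 10700 kN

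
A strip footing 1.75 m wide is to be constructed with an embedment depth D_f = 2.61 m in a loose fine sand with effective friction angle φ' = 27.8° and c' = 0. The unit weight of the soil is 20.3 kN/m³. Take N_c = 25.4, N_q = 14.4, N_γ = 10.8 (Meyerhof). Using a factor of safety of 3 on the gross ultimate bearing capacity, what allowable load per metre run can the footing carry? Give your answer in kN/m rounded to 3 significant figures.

Effective surcharge at the founding depth q = γ·D_f = 20.3 × 2.61 = 52.983 kPa.
q_ult = q·N_q + 0.5·γ·B·N_γ
     = 52.983 × 14.4 + 0.5 × 20.3 × 1.75 × 10.8
     = 762.96 + 191.84 = 954.79 kPa.
Gross allowable pressure q_all = 954.79 / 3 = 318.26 kPa.
Allowable wall load = q_all × B = 318.26 × 1.75 = 556.96 kN per metre run.

≈ 557 kN/m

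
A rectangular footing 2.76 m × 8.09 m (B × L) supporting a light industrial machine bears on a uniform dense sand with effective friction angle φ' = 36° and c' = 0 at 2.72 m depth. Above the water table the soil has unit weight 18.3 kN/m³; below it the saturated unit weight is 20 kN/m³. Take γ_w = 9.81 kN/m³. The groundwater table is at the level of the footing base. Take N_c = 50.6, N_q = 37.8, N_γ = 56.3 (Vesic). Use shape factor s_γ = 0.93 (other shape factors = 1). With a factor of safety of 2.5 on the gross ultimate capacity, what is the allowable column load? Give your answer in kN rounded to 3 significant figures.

P_all ≈ 23400 kN

Overburden at base level: q = 18.3 × 2.72 = 49.776 kPa.
Below the base the soil is submerged, so the ½γBN_γ term uses γ' = 20 − 9.81 = 10.19 kN/m³.
Surcharge term q·N_q = 49.776 × 37.8 = 1881.5 kPa; self-weight term 0.5·γ·B·N_γ·s_γ = 0.5 × 10.19 × 2.76 × 56.3 × 0.93 = 736.28 kPa.
q_ult = 1881.5 + 736.28 = 2617.8 kPa.
Gross allowable pressure q_all = 2617.8 / 2.5 = 1047.1 kPa.
Footing area = 22.3284 m², so allowable column load = 1047.1 × 22.3284 = 23381 kN.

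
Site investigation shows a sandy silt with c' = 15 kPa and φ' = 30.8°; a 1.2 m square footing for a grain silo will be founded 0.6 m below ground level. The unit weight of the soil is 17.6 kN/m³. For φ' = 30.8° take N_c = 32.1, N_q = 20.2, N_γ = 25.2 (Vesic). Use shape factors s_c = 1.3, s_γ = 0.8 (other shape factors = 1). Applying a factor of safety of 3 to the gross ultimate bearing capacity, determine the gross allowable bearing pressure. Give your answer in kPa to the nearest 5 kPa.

q_all ≈ 350 kPa

Effective surcharge at the founding depth q = γ·D_f = 17.6 × 0.6 = 10.56 kPa.
q_ult = c·N_c·s_c + q·N_q + 0.5·γ·B·N_γ·s_γ
     = 15 × 32.1 × 1.3 + 10.56 × 20.2 + 0.5 × 17.6 × 1.2 × 25.2 × 0.8
     = 625.95 + 213.31 + 212.89 = 1052.2 kPa.
q_all = q_ult / FS = 1052.2 / 3 = 350.72 kPa.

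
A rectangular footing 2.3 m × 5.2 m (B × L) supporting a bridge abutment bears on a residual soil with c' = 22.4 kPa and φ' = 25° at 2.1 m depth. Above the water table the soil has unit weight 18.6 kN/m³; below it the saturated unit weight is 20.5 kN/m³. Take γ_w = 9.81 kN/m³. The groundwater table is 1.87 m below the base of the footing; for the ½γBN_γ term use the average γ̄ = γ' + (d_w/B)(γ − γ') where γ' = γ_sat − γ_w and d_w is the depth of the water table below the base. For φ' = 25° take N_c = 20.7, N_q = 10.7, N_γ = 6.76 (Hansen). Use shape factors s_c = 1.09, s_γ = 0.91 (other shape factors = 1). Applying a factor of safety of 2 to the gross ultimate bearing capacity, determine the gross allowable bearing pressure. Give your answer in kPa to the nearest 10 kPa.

q = γ·D_f = 18.6 × 2.1 = 39.06 kPa.
γ' = 10.69 kN/m³; averaging over the depth B below the base, γ̄ = γ' + (d_w/B)(γ − γ') = 17.121 kN/m³.
c·N_c·s_c = 22.4 × 20.7 × 1.09 = 505.41 kPa
q·N_q = 39.06 × 10.7 = 417.94 kPa
0.5·γ·B·N_γ·s_γ = 0.5 × 17.121 × 2.3 × 6.76 × 0.91 = 121.12 kPa
q_ult = 505.41 + 417.94 + 121.12 = 1044.5 kPa.
q_all = q_ult / FS = 1044.5 / 2 = 522.24 kPa.

q_all ≈ 520 kPa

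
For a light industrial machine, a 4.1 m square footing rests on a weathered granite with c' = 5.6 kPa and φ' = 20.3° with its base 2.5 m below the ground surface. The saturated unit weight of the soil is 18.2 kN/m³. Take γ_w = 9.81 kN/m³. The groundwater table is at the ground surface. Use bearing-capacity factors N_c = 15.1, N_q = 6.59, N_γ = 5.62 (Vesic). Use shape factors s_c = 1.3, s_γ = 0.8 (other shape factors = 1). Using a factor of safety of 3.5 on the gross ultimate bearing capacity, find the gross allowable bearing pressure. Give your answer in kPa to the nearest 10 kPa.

q_all ≈ 90 kPa

With the water table at the surface the whole profile is submerged: γ' = 18.2 − 9.81 = 8.39 kN/m³, so q = γ'·D_f = 20.975 kPa; the same γ' applies in the ½γBN_γ term.
q_ult = c·N_c·s_c + q·N_q + 0.5·γ·B·N_γ·s_γ
     = 5.6 × 15.1 × 1.3 + 20.975 × 6.59 + 0.5 × 8.39 × 4.1 × 5.62 × 0.8
     = 109.93 + 138.23 + 77.329 = 325.48 kPa.
q_all = 325.48 / 3.5 = 92.995 kPa.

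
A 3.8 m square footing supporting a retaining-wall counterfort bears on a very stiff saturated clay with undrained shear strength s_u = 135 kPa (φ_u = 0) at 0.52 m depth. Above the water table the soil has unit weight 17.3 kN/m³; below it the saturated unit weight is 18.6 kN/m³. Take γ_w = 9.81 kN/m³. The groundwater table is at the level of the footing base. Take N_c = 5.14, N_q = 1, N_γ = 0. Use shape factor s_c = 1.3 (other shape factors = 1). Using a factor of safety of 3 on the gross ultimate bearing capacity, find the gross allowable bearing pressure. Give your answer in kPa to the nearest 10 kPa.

q = γ·D_f = 17.3 × 0.52 = 8.996 kPa.
c·N_c·s_c = 135 × 5.14 × 1.3 = 902.07 kPa
q·N_q = 8.996 × 1 = 8.996 kPa
q_ult = 902.07 + 8.996 = 911.07 kPa.
q_all = 911.07 / 3 = 303.69 kPa.

q_all ≈ 300 kPa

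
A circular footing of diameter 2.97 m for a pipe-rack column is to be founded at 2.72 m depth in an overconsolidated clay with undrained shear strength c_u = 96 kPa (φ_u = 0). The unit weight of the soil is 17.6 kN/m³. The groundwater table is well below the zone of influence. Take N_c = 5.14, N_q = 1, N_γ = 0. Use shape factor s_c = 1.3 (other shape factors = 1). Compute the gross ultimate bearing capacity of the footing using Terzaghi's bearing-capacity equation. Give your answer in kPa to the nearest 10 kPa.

q = γ·D_f = 17.6 × 2.72 = 47.872 kPa.
c·N_c·s_c = 96 × 5.14 × 1.3 = 641.47 kPa
q·N_q = 47.872 × 1 = 47.872 kPa
q_ult = 641.47 + 47.872 = 689.34 kPa.

q_ult ≈ 690 kPa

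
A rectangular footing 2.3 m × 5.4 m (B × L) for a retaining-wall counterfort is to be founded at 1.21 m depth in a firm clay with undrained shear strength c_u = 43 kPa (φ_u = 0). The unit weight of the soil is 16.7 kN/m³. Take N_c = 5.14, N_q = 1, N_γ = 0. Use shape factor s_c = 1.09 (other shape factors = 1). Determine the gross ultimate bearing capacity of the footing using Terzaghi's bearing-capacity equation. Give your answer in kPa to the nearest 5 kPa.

Effective surcharge at the founding depth q = γ·D_f = 16.7 × 1.21 = 20.207 kPa.
q_ult = c·N_c·s_c + q·N_q
     = 43 × 5.14 × 1.09 + 20.207 × 1
     = 240.91 + 20.207 = 261.12 kPa.

q_ult ≈ 260 kPa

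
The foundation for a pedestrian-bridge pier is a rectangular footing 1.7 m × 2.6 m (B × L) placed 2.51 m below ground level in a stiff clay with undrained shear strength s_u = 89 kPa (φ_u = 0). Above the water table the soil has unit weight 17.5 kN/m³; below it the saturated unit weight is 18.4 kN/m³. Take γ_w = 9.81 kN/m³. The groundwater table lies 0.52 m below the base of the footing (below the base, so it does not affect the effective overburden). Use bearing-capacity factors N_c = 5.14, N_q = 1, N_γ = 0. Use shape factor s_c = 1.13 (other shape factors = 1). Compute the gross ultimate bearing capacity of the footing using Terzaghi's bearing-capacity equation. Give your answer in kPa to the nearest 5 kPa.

q_ult ≈ 560 kPa

Effective surcharge at the founding depth q = γ·D_f = 17.5 × 2.51 = 43.925 kPa.
q_ult = c·N_c·s_c + q·N_q
     = 89 × 5.14 × 1.13 + 43.925 × 1
     = 516.93 + 43.925 = 560.85 kPa.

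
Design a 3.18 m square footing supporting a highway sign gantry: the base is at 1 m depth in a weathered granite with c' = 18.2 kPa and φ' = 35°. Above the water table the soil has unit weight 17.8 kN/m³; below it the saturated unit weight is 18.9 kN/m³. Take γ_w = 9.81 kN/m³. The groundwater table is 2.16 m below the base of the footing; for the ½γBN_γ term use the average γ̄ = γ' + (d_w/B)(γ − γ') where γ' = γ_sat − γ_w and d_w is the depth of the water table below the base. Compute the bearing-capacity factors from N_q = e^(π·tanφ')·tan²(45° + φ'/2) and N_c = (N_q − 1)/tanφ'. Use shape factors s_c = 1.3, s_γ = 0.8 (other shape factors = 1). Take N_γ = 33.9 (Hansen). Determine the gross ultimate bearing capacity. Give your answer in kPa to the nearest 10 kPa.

tan35° = 0.7002, so N_q = e^(π×0.7002)·tan²(62.5°) = 9.023 × 3.69 = 33.3.
N_c = (33.3 − 1)/tan35° = 46.12.
Effective surcharge at the founding depth q = γ·D_f = 17.8 × 1 = 17.8 kPa.
With d_w = 2.16 m < B, γ̄ = 9.09 + (2.16/3.18) × (17.8 − 9.09) = 15.006 kN/m³.
q_ult = c·N_c·s_c + q·N_q + 0.5·γ·B·N_γ·s_γ
     = 18.2 × 46.124 × 1.3 + 17.8 × 33.296 + 0.5 × 15.006 × 3.18 × 33.9 × 0.8
     = 1091.3 + 592.67 + 647.08 = 2331 kPa.

q_ult ≈ 2330 kPa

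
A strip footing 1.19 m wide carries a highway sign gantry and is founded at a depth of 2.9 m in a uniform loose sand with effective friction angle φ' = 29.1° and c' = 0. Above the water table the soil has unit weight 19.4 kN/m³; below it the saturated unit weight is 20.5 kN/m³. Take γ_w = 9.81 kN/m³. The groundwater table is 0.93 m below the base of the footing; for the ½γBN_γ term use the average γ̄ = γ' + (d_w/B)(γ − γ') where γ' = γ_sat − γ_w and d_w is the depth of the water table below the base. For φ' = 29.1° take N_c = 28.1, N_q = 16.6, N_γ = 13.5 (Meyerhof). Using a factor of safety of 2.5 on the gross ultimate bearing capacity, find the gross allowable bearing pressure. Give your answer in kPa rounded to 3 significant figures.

Effective surcharge at the founding depth q = γ·D_f = 19.4 × 2.9 = 56.26 kPa.
With d_w = 0.93 m < B, γ̄ = 10.69 + (0.93/1.19) × (19.4 − 10.69) = 17.497 kN/m³.
q_ult = q·N_q + 0.5·γ·B·N_γ
     = 56.26 × 16.6 + 0.5 × 17.497 × 1.19 × 13.5
     = 933.92 + 140.54 = 1074.5 kPa.
q_all = 1074.5 / 2.5 = 429.78 kPa.

q_all ≈ 430 kPa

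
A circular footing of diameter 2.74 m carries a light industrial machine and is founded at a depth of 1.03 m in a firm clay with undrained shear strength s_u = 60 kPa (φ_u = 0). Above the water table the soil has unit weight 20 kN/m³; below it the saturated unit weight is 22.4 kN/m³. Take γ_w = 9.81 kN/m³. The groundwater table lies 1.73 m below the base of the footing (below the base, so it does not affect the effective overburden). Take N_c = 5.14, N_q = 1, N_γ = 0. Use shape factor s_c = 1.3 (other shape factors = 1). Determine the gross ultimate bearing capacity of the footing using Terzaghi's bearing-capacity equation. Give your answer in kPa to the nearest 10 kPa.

q_ult ≈ 420 kPa

Effective surcharge at the founding depth q = γ·D_f = 20 × 1.03 = 20.6 kPa.
q_ult = c·N_c·s_c + q·N_q
     = 60 × 5.14 × 1.3 + 20.6 × 1
     = 400.92 + 20.6 = 421.52 kPa.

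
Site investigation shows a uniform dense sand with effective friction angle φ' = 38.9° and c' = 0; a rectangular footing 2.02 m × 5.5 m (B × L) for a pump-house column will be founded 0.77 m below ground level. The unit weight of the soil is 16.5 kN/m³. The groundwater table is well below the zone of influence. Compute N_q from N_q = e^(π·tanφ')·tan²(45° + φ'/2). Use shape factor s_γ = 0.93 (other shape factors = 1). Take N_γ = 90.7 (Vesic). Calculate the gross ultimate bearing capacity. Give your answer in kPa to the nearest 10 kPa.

q_ult ≈ 2110 kPa

tan38.9° = 0.8069, so N_q = e^(π×0.8069)·tan²(64.45°) = 12.616 × 4.376 = 55.2.
Overburden at base level: q = 16.5 × 0.77 = 12.705 kPa.
Surcharge term q·N_q = 12.705 × 55.204 = 701.37 kPa; self-weight term 0.5·γ·B·N_γ·s_γ = 0.5 × 16.5 × 2.02 × 90.7 × 0.93 = 1405.7 kPa.
q_ult = 701.37 + 1405.7 = 2107.1 kPa.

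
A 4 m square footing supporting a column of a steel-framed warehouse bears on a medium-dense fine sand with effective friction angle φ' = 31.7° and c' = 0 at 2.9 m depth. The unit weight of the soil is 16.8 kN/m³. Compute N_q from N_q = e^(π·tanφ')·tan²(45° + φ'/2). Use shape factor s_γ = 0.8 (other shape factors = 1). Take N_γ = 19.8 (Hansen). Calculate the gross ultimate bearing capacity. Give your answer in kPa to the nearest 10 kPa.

q_ult ≈ 1620 kPa

tan31.7° = 0.6176, so N_q = e^(π×0.6176)·tan²(60.85°) = 6.961 × 3.215 = 22.38.
Overburden at base level: q = 16.8 × 2.9 = 48.72 kPa.
Surcharge term q·N_q = 48.72 × 22.377 = 1090.2 kPa; self-weight term 0.5·γ·B·N_γ·s_γ = 0.5 × 16.8 × 4 × 19.8 × 0.8 = 532.22 kPa.
q_ult = 1090.2 + 532.22 = 1622.4 kPa.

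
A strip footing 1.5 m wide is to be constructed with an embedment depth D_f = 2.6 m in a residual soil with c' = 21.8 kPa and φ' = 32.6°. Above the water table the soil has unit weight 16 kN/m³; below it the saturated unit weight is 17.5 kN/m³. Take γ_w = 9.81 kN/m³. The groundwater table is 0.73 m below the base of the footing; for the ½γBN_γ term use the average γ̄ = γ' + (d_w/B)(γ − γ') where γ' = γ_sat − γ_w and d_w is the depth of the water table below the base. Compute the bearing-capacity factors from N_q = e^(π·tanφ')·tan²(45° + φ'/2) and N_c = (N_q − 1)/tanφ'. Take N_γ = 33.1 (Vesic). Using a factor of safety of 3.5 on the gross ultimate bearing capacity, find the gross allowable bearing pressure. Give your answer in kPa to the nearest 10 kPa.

N_q = e^(π·tan32.6°)·tan²(61.3°) = 24.88; N_c = (N_q − 1)/tanφ' = 37.34.
Overburden at base level: q = 16 × 2.6 = 41.6 kPa.
The water table is 0.73 m below the base (< B = 1.5 m), so the ½γBN_γ term uses γ̄ = γ' + (d_w/B)(γ − γ') = 7.69 + (0.73/1.5)(16 − 7.69) = 11.734 kN/m³.
Cohesion term c·N_c = 21.8 × 37.337 = 813.94 kPa; surcharge term q·N_q = 41.6 × 24.878 = 1034.9 kPa; self-weight term 0.5·γ·B·N_γ = 0.5 × 11.734 × 1.5 × 33.1 = 291.3 kPa.
q_ult = 813.94 + 1034.9 + 291.3 = 2140.2 kPa.
q_all = 2140.2 / 3.5 = 611.47 kPa.

q_all ≈ 610 kPa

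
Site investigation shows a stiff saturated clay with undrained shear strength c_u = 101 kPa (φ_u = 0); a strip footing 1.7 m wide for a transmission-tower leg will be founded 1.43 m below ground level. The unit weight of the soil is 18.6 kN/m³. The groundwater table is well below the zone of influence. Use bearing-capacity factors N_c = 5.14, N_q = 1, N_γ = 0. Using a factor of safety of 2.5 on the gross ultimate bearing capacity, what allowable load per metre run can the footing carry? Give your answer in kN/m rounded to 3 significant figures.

≈ 371 kN/m

Effective surcharge at the founding depth q = γ·D_f = 18.6 × 1.43 = 26.598 kPa.
q_ult = c·N_c + q·N_q
     = 101 × 5.14 + 26.598 × 1
     = 519.14 + 26.598 = 545.74 kPa.
Gross allowable pressure q_all = 545.74 / 2.5 = 218.3 kPa.
Allowable wall load = q_all × B = 218.3 × 1.7 = 371.1 kN per metre run.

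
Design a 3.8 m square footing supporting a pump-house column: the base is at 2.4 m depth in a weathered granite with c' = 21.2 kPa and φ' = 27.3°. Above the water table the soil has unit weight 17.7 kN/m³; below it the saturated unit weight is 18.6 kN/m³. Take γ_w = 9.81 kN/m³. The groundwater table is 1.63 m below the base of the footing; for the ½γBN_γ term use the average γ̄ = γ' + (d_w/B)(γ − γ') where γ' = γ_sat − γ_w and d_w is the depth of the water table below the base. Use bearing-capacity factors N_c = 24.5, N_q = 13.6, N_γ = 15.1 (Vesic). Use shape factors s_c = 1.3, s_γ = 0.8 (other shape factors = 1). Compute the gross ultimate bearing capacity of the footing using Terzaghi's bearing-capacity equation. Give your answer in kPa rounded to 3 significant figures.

q_ult ≈ 1540 kPa

Effective surcharge at the founding depth q = γ·D_f = 17.7 × 2.4 = 42.48 kPa.
With d_w = 1.63 m < B, γ̄ = 8.79 + (1.63/3.8) × (17.7 − 8.79) = 12.612 kN/m³.
q_ult = c·N_c·s_c + q·N_q + 0.5·γ·B·N_γ·s_γ
     = 21.2 × 24.5 × 1.3 + 42.48 × 13.6 + 0.5 × 12.612 × 3.8 × 15.1 × 0.8
     = 675.22 + 577.73 + 289.47 = 1542.4 kPa.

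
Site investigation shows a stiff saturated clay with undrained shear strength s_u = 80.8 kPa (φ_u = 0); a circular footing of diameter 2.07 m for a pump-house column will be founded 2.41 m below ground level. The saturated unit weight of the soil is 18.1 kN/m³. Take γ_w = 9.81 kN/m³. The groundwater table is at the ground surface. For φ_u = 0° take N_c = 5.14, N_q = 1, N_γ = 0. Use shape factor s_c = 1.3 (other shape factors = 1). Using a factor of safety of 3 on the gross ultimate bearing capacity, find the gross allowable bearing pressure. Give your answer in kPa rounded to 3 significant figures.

With the water table at the surface the whole profile is submerged: γ' = 18.1 − 9.81 = 8.29 kN/m³, so q = γ'·D_f = 19.979 kPa.
q_ult = c·N_c·s_c + q·N_q
     = 80.8 × 5.14 × 1.3 + 19.979 × 1
     = 539.91 + 19.979 = 559.88 kPa.
q_all = 559.88 / 3 = 186.63 kPa.

q_all ≈ 187 kPa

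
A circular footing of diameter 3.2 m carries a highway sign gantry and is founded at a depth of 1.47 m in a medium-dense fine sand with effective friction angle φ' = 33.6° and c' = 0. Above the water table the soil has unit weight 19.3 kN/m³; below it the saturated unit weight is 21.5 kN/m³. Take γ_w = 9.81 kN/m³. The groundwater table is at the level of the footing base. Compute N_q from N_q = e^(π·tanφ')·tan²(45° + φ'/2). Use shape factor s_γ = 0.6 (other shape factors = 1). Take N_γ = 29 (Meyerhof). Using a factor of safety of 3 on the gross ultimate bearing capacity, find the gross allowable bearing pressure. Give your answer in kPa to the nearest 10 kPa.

N_q = e^(π·tan33.6°)·tan²(61.8°) = 28.04.
Overburden at base level: q = 19.3 × 1.47 = 28.371 kPa.
Below the base the soil is submerged, so the ½γBN_γ term uses γ' = 21.5 − 9.81 = 11.69 kN/m³.
Surcharge term q·N_q = 28.371 × 28.044 = 795.64 kPa; self-weight term 0.5·γ·B·N_γ·s_γ = 0.5 × 11.69 × 3.2 × 29 × 0.6 = 325.45 kPa.
q_ult = 795.64 + 325.45 = 1121.1 kPa.
q_all = 1121.1 / 3 = 373.7 kPa.

q_all ≈ 370 kPa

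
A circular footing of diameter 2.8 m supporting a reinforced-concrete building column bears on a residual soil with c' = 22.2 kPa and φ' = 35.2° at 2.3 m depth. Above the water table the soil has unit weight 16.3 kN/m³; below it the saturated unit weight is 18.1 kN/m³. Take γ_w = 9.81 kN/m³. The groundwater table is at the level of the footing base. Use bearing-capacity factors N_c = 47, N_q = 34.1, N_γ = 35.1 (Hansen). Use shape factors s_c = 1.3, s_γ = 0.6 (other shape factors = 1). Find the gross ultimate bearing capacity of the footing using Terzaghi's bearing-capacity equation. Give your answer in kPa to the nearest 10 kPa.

q_ult ≈ 2880 kPa

Effective surcharge at the founding depth q = γ·D_f = 16.3 × 2.3 = 37.49 kPa.
The water table coincides with the base, so in the self-weight term γ → γ' = 8.29 kN/m³.
q_ult = c·N_c·s_c + q·N_q + 0.5·γ·B·N_γ·s_γ
     = 22.2 × 47 × 1.3 + 37.49 × 34.1 + 0.5 × 8.29 × 2.8 × 35.1 × 0.6
     = 1356.4 + 1278.4 + 244.42 = 2879.3 kPa.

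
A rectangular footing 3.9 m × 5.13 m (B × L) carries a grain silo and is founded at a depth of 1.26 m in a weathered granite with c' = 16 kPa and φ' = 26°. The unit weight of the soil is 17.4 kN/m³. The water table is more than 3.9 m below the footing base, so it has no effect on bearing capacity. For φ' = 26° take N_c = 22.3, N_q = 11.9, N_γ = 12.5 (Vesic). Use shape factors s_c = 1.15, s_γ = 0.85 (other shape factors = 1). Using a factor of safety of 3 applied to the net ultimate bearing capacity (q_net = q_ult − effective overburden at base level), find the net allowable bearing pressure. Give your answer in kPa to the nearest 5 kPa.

q_all(net) ≈ 335 kPa

Overburden at base level: q = 17.4 × 1.26 = 21.924 kPa.
Cohesion term c·N_c·s_c = 16 × 22.3 × 1.15 = 410.32 kPa; surcharge term q·N_q = 21.924 × 11.9 = 260.9 kPa; self-weight term 0.5·γ·B·N_γ·s_γ = 0.5 × 17.4 × 3.9 × 12.5 × 0.85 = 360.51 kPa.
q_ult = 410.32 + 260.9 + 360.51 = 1031.7 kPa.
Net ultimate: q_net = 1031.7 − 21.924 = 1009.8 kPa.
q_all(net) = 1009.8 / 3 = 336.6 kPa.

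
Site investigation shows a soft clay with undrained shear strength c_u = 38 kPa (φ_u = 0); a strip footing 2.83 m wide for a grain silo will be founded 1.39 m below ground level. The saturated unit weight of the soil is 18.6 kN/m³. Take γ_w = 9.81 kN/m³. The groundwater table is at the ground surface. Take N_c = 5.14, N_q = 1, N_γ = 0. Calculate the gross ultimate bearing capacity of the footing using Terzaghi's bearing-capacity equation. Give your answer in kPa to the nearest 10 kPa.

q_ult ≈ 210 kPa

Water table at ground surface, so effective unit weight γ' = 18.6 − 9.81 = 8.79 kN/m³ is used throughout; overburden q = 8.79 × 1.39 = 12.218 kPa.
Cohesion term c·N_c = 38 × 5.14 = 195.32 kPa; surcharge term q·N_q = 12.218 × 1 = 12.218 kPa.
q_ult = 195.32 + 12.218 = 207.54 kPa.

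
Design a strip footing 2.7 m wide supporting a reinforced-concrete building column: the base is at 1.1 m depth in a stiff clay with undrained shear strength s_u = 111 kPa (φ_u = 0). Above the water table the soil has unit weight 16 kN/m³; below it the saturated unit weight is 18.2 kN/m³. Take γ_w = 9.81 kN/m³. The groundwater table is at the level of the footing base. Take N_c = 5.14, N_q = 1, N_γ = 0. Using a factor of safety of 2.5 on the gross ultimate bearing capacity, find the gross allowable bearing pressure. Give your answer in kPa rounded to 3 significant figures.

q_all ≈ 235 kPa

Effective surcharge at the founding depth q = γ·D_f = 16 × 1.1 = 17.6 kPa.
q_ult = c·N_c + q·N_q
     = 111 × 5.14 + 17.6 × 1
     = 570.54 + 17.6 = 588.14 kPa.
q_all = 588.14 / 2.5 = 235.26 kPa.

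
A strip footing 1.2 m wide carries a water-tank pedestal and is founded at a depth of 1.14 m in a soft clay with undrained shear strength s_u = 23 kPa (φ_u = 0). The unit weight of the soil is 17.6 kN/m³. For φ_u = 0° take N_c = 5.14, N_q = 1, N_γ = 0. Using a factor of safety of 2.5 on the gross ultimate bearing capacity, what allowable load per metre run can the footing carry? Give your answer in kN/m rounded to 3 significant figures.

Effective surcharge at the founding depth q = γ·D_f = 17.6 × 1.14 = 20.064 kPa.
q_ult = c·N_c + q·N_q
     = 23 × 5.14 + 20.064 × 1
     = 118.22 + 20.064 = 138.28 kPa.
Gross allowable pressure q_all = 138.28 / 2.5 = 55.314 kPa.
Allowable wall load = q_all × B = 55.314 × 1.2 = 66.376 kN per metre run.

≈ 66.4 kN/m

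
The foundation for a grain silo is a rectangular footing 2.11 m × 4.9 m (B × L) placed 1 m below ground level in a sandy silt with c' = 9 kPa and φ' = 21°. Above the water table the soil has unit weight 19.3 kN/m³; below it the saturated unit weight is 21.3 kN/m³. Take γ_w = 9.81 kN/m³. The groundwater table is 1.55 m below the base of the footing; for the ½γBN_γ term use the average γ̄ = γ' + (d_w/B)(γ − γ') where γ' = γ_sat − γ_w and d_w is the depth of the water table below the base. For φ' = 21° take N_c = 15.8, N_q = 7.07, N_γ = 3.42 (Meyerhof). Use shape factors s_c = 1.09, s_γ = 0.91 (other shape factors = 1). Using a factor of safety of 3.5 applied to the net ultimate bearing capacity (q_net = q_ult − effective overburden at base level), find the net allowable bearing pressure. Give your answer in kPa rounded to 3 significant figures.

q_all(net) ≈ 93.9 kPa

q = γ·D_f = 19.3 × 1 = 19.3 kPa.
γ' = 11.49 kN/m³; averaging over the depth B below the base, γ̄ = γ' + (d_w/B)(γ − γ') = 17.227 kN/m³.
c·N_c·s_c = 9 × 15.8 × 1.09 = 155 kPa
q·N_q = 19.3 × 7.07 = 136.45 kPa
0.5·γ·B·N_γ·s_γ = 0.5 × 17.227 × 2.11 × 3.42 × 0.91 = 56.563 kPa
q_ult = 155 + 136.45 + 56.563 = 348.01 kPa.
Net ultimate: q_net = 348.01 − 19.3 = 328.71 kPa.
q_all(net) = 328.71 / 3.5 = 93.918 kPa.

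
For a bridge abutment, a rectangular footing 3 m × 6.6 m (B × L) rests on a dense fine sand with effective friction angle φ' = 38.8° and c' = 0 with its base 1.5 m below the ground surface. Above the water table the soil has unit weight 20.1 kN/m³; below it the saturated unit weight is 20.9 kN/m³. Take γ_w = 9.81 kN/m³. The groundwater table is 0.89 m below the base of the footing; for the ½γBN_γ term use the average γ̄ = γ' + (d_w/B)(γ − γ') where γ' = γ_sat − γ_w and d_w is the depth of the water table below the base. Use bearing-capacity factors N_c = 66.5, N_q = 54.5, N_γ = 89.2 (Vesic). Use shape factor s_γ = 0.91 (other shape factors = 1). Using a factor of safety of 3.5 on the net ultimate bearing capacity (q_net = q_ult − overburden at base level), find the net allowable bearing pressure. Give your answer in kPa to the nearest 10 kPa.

q_all(net) ≈ 940 kPa

Effective surcharge at the founding depth q = γ·D_f = 20.1 × 1.5 = 30.15 kPa.
With d_w = 0.89 m < B, γ̄ = 11.09 + (0.89/3) × (20.1 − 11.09) = 13.763 kN/m³.
q_ult = q·N_q + 0.5·γ·B·N_γ·s_γ
     = 30.15 × 54.5 + 0.5 × 13.763 × 3 × 89.2 × 0.91
     = 1643.2 + 1675.8 = 3318.9 kPa.
q_net = 3318.9 − 30.15 = 3288.8 kPa.
q_all(net) = 3288.8 / 3.5 = 939.65 kPa.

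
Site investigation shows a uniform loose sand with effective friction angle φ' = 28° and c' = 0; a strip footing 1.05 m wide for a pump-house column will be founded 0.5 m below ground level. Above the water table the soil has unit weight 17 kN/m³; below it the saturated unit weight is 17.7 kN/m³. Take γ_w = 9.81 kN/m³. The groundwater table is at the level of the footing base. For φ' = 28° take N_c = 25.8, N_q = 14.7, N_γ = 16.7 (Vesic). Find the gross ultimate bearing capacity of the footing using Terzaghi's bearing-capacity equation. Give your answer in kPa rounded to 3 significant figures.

Effective surcharge at the founding depth q = γ·D_f = 17 × 0.5 = 8.5 kPa.
The water table coincides with the base, so in the self-weight term γ → γ' = 7.89 kN/m³.
q_ult = q·N_q + 0.5·γ·B·N_γ
     = 8.5 × 14.7 + 0.5 × 7.89 × 1.05 × 16.7
     = 124.95 + 69.176 = 194.13 kPa.

q_ult ≈ 194 kPa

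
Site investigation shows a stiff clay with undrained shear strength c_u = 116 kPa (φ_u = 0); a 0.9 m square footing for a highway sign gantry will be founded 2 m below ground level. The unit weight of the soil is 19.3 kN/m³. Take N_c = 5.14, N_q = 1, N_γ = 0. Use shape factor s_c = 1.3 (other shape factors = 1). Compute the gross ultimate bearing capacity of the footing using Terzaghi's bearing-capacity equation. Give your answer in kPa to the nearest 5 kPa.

q_ult ≈ 815 kPa

Effective surcharge at the founding depth q = γ·D_f = 19.3 × 2 = 38.6 kPa.
q_ult = c·N_c·s_c + q·N_q
     = 116 × 5.14 × 1.3 + 38.6 × 1
     = 775.11 + 38.6 = 813.71 kPa.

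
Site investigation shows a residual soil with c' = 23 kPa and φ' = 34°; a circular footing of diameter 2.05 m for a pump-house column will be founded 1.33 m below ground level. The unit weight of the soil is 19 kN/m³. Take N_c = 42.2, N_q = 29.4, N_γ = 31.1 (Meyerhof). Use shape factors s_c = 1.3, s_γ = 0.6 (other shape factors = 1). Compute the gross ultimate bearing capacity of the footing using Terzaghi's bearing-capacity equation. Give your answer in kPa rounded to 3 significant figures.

Effective surcharge at the founding depth q = γ·D_f = 19 × 1.33 = 25.27 kPa.
q_ult = c·N_c·s_c + q·N_q + 0.5·γ·B·N_γ·s_γ
     = 23 × 42.2 × 1.3 + 25.27 × 29.4 + 0.5 × 19 × 2.05 × 31.1 × 0.6
     = 1261.8 + 742.94 + 363.4 = 2368.1 kPa.

q_ult ≈ 2370 kPa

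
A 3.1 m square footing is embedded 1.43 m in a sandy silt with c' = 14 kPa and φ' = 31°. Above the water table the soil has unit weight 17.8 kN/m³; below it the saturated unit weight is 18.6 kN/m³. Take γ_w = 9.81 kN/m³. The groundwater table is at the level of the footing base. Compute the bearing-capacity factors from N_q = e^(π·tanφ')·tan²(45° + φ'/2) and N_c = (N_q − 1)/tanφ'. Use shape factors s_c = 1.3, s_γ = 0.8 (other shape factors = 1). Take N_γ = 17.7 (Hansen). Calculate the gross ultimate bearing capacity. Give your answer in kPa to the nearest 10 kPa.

tan31° = 0.6009, so N_q = e^(π×0.6009)·tan²(60.5°) = 6.604 × 3.124 = 20.63.
N_c = (20.63 − 1)/tan31° = 32.67.
Overburden at base level: q = 17.8 × 1.43 = 25.454 kPa.
Below the base the soil is submerged, so the ½γBN_γ term uses γ' = 18.6 − 9.81 = 8.79 kN/m³.
Cohesion term c·N_c·s_c = 14 × 32.671 × 1.3 = 594.61 kPa; surcharge term q·N_q = 25.454 × 20.631 = 525.14 kPa; self-weight term 0.5·γ·B·N_γ·s_γ = 0.5 × 8.79 × 3.1 × 17.7 × 0.8 = 192.92 kPa.
q_ult = 594.61 + 525.14 + 192.92 = 1312.7 kPa.

q_ult ≈ 1310 kPa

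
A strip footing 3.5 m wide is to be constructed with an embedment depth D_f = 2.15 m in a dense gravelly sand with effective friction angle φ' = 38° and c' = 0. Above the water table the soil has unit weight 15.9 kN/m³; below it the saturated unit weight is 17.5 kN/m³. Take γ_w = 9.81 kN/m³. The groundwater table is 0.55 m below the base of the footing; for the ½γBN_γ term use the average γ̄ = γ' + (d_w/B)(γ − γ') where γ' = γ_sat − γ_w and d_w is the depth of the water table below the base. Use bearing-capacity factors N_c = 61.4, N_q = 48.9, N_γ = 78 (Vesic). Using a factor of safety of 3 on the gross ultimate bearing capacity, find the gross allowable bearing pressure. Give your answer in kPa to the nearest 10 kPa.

q_all ≈ 970 kPa

Overburden at base level: q = 15.9 × 2.15 = 34.185 kPa.
The water table is 0.55 m below the base (< B = 3.5 m), so the ½γBN_γ term uses γ̄ = γ' + (d_w/B)(γ − γ') = 7.69 + (0.55/3.5)(15.9 − 7.69) = 8.9801 kN/m³.
Surcharge term q·N_q = 34.185 × 48.9 = 1671.6 kPa; self-weight term 0.5·γ·B·N_γ = 0.5 × 8.9801 × 3.5 × 78 = 1225.8 kPa.
q_ult = 1671.6 + 1225.8 = 2897.4 kPa.
q_all = 2897.4 / 3 = 965.81 kPa.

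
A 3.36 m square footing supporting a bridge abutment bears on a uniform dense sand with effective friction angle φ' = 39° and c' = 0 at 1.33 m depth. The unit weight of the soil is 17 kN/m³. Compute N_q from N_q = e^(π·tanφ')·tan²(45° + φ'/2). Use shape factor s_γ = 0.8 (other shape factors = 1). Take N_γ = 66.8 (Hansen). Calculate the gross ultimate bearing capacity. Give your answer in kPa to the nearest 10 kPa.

tan39° = 0.8098, so N_q = e^(π×0.8098)·tan²(64.5°) = 12.731 × 4.395 = 55.96.
Effective surcharge at the founding depth q = γ·D_f = 17 × 1.33 = 22.61 kPa.
q_ult = q·N_q + 0.5·γ·B·N_γ·s_γ
     = 22.61 × 55.957 + 0.5 × 17 × 3.36 × 66.8 × 0.8
     = 1265.2 + 1526.2 = 2791.4 kPa.

q_ult ≈ 2790 kPa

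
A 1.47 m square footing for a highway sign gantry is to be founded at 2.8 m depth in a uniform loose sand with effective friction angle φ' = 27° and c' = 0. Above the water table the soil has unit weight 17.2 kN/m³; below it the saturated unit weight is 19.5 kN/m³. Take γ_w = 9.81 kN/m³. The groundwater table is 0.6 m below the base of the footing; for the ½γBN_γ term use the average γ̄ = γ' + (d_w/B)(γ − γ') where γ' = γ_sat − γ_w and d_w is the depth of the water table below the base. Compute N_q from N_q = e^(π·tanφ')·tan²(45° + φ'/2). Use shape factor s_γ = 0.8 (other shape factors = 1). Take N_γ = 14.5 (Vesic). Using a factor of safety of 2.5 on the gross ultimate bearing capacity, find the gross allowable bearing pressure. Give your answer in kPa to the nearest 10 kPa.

N_q = e^(π·tan27°)·tan²(58.5°) = 13.2.
Effective surcharge at the founding depth q = γ·D_f = 17.2 × 2.8 = 48.16 kPa.
With d_w = 0.6 m < B, γ̄ = 9.69 + (0.6/1.47) × (17.2 − 9.69) = 12.755 kN/m³.
q_ult = q·N_q + 0.5·γ·B·N_γ·s_γ
     = 48.16 × 13.199 + 0.5 × 12.755 × 1.47 × 14.5 × 0.8
     = 635.67 + 108.75 = 744.42 kPa.
q_all = 744.42 / 2.5 = 297.77 kPa.

q_all ≈ 300 kPa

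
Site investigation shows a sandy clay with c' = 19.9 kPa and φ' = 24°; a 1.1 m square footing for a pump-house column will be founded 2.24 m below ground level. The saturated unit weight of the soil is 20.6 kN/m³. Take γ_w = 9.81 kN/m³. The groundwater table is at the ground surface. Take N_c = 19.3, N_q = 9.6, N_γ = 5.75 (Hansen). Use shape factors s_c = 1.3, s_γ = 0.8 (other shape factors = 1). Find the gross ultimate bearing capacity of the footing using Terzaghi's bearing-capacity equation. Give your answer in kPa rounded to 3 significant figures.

q_ult ≈ 759 kPa

Water table at ground surface, so effective unit weight γ' = 20.6 − 9.81 = 10.79 kN/m³ is used throughout; overburden q = 10.79 × 2.24 = 24.17 kPa; the same γ' applies in the ½γBN_γ term.
Cohesion term c·N_c·s_c = 19.9 × 19.3 × 1.3 = 499.29 kPa; surcharge term q·N_q = 24.17 × 9.6 = 232.03 kPa; self-weight term 0.5·γ·B·N_γ·s_γ = 0.5 × 10.79 × 1.1 × 5.75 × 0.8 = 27.299 kPa.
q_ult = 499.29 + 232.03 + 27.299 = 758.62 kPa.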